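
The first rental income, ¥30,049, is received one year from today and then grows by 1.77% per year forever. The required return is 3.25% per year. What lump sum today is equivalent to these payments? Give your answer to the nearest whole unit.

¥2,030,338

Periodic rate r = 0.0325 per year.
Growing perpetuity (Gordon): PV = PMT₁ / (r − g) = 30,049 / (r − 0.0177) = ¥2,030,338.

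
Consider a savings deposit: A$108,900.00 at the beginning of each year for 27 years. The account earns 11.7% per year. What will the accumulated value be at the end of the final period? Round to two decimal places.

A$19,582,334.70

This is an annuity due: 27 deposits of A$108,900.00 at the beginning of each year.
Periodic rate r = 0.117 per year.
FV = PMT × [((1+r)^n − 1)/r] × (1+r) = 108,900 × [(1+r)^27 − 1] / r × (1+r) = A$19,582,334.70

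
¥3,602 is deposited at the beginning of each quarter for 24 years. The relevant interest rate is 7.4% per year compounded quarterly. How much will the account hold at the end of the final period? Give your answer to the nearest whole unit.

This is an annuity due: 96 deposits of ¥3,602 at the beginning of each quarter.
Periodic rate r = 0.074/4 per quarter; n is counted in quarters.
FV = PMT × [((1+r)^n − 1)/r] × (1+r) = 3,602 × [(1+r)^96 − 1] / r × (1+r) = ¥954,066

¥954,066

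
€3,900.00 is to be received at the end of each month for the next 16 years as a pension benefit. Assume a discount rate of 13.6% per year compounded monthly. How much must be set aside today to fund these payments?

€304,581.24

This is an ordinary annuity: 192 payments of €3,900.00 at the end of each month.
Periodic rate r = 0.136/12 per month; n is counted in months.
PV = PMT × [(1 − (1+r)^−n)/r] = 3,900 × [1 − (1+r)^−192] / r = €304,581.24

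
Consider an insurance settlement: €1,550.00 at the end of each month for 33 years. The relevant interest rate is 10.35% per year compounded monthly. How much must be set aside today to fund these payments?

€173,717.75

This is an ordinary annuity: 396 payments of €1,550.00 at the end of each month.
Periodic rate r = 0.1035/12 per month; n is counted in months.
PV = PMT × [(1 − (1+r)^−n)/r] = 1,550 × [1 − (1+r)^−396] / r = €173,717.75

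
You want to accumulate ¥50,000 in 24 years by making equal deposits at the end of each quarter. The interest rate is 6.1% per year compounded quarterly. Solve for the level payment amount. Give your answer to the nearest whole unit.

¥233

Level ordinary annuity; solve FV = PMT × [((1+r)^n − 1)/r] for PMT.
Periodic rate r = 0.061/4 per quarter; n is counted in quarters.
With n = 96: PMT = 50,000 / ([((1+r)^n − 1)/r]) = ¥233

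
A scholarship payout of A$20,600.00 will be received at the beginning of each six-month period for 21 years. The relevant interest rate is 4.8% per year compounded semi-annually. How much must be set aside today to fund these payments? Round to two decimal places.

This is an annuity due: 42 payments of A$20,600.00 at the beginning of each six-month period.
Periodic rate r = 0.048/2 per half-year; n is counted in half-years.
PV = PMT × [(1 − (1+r)^−n)/r] × (1+r) = 20,600 × [1 − (1+r)^−42] / r × (1+r) = A$554,326.43

A$554,326.43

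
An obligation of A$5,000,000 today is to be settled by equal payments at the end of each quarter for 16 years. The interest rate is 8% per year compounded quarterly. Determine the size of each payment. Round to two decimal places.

Level ordinary annuity; solve PV = PMT × [(1 − (1+r)^−n)/r] for PMT.
Periodic rate r = 0.08/4 per quarter; n is counted in quarters.
With n = 64: PMT = 5,000,000 / ([(1 − (1+r)^−n)/r]) = A$139,192.74

A$139,192.74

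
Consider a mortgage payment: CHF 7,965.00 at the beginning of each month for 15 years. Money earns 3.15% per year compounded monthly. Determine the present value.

This is an annuity due: 180 payments of CHF 7,965.00 at the beginning of each month.
Periodic rate r = 0.0315/12 per month; n is counted in months.
PV = PMT × [(1 − (1+r)^−n)/r] × (1+r) = 7,965 × [1 − (1+r)^−180] / r × (1+r) = CHF 1,144,410.18

CHF 1,144,410.18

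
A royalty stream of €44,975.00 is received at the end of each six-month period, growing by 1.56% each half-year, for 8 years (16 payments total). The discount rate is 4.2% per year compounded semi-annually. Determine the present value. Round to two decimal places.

Periodic rate r = 0.042/2 per half-year; n is counted in half-years.
Growing ordinary annuity: PV = PMT₁ × [1 − ((1+g)/(1+r))^n] / (r − g) = 44,975 × [1 − ((1+0.0156)/(1+r))^16] / (r − 0.0156) = €677,520.27.

€677,520.27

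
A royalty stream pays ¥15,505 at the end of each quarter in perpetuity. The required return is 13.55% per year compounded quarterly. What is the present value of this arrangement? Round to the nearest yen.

¥457,712

Periodic rate r = 0.1355/4 per quarter.
Level perpetuity: PV = PMT / r = 15,505 / (0.1355/4) = ¥457,712.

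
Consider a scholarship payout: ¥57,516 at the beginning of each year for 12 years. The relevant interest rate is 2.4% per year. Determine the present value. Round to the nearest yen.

This is an annuity due: 12 payments of ¥57,516 at the beginning of each year.
Periodic rate r = 0.024 per year.
PV = PMT × [(1 − (1+r)^−n)/r] × (1+r) = 57,516 × [1 − (1+r)^−12] / r × (1+r) = ¥607,820

¥607,820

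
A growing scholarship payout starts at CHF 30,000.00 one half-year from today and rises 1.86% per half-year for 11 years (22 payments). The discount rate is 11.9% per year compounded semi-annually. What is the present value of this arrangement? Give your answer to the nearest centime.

Periodic rate r = 0.119/2 per half-year; n is counted in half-years.
Growing ordinary annuity: PV = PMT₁ × [1 − ((1+g)/(1+r))^n] / (r − g) = 30,000 × [1 − ((1+0.0186)/(1+r))^22] / (r − 0.0186) = CHF 424,994.62.

CHF 424,994.62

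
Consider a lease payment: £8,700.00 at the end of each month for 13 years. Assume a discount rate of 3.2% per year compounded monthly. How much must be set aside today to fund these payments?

£1,109,101.15

This is an ordinary annuity: 156 payments of £8,700.00 at the end of each month.
Periodic rate r = 0.032/12 per month; n is counted in months.
PV = PMT × [(1 − (1+r)^−n)/r] = 8,700 × [1 − (1+r)^−156] / r = £1,109,101.15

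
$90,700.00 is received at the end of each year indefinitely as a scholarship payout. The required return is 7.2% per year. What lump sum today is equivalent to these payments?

Periodic rate r = 0.072 per year.
Level perpetuity: PV = PMT / r = 90,700 / (0.072) = $1,259,722.22.

$1,259,722.22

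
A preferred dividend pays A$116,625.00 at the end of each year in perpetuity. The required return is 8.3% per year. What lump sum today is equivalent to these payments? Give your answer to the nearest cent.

Periodic rate r = 0.083 per year.
Level perpetuity: PV = PMT / r = 116,625 / (0.083) = A$1,405,120.48.

A$1,405,120.48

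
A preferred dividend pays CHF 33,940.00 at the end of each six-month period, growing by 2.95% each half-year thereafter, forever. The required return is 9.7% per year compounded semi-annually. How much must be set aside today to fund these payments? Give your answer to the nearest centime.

Periodic rate r = 0.097/2 per half-year.
Growing perpetuity (Gordon): PV = PMT₁ / (r − g) = 33,940 / (r − 0.0295) = CHF 1,786,315.79.

CHF 1,786,315.79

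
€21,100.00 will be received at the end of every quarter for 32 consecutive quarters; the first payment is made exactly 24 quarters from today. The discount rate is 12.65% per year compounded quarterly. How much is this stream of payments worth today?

Ordinary annuity of 32 payments, first payment at period 24.
Periodic rate r = 0.1265/4 per quarter; n is counted in quarters.
The ordinary-annuity PV formula values the stream one period before the first payment (period 23); discount that back 23 periods:
PV₀ = 21,100 × [1 − (1+r)^−32] / r × (1+r)^−23 = €205,644.99

€205,644.99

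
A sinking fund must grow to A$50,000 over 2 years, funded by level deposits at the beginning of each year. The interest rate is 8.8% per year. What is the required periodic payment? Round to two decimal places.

Level annuity due; solve FV = PMT × [((1+r)^n − 1)/r] × (1+r) for PMT.
Periodic rate r = 0.088 per year.
With n = 2: PMT = 50,000 / ([((1+r)^n − 1)/r] × (1+r)) = A$22,009.52

A$22,009.52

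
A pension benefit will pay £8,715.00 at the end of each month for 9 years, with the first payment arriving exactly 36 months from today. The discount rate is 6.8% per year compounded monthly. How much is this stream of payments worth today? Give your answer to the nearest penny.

£576,462.69

Ordinary annuity of 108 payments, first payment at period 36.
Periodic rate r = 0.068/12 per month; n is counted in months.
The ordinary-annuity PV formula values the stream one period before the first payment (period 35); discount that back 35 periods:
PV₀ = 8,715 × [1 − (1+r)^−108] / r × (1+r)^−35 = £576,462.69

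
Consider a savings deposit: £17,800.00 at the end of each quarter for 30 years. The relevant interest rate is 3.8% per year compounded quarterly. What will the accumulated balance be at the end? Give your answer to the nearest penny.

£3,953,452.28

This is an ordinary annuity: 120 deposits of £17,800.00 at the end of each quarter.
Periodic rate r = 0.038/4 per quarter; n is counted in quarters.
FV = PMT × [((1+r)^n − 1)/r] = 17,800 × [(1+r)^120 − 1] / r = £3,953,452.28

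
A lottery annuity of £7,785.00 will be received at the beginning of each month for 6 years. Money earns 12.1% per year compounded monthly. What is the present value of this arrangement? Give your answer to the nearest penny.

£401,153.19

This is an annuity due: 72 payments of £7,785.00 at the beginning of each month.
Periodic rate r = 0.121/12 per month; n is counted in months.
PV = PMT × [(1 − (1+r)^−n)/r] × (1+r) = 7,785 × [1 − (1+r)^−72] / r × (1+r) = £401,153.19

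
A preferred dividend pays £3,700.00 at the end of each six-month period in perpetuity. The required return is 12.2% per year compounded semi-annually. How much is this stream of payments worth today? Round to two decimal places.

Periodic rate r = 0.122/2 per half-year.
Level perpetuity: PV = PMT / r = 3,700 / (0.122/2) = £60,655.74.

£60,655.74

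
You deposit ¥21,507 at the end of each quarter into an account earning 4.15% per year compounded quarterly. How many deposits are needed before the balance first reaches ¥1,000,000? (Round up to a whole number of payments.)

39 payments

Periodic rate r = 0.0415/4 per quarter; n is counted in quarters.
Ordinary annuity FV: 1,000,000 = 21,507 × [((1+r)^n − 1)/r].
(1+r)^n = 1 + 1,000,000 × r / 21,507, so n = ln(1 + 1,000,000·r/21,507) / ln(1+r) = 38.14.
Round up to a whole number of payments: n = 39.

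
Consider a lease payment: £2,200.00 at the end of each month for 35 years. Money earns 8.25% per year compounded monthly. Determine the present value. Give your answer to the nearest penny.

£301,994.06

This is an ordinary annuity: 420 payments of £2,200.00 at the end of each month.
Periodic rate r = 0.0825/12 per month; n is counted in months.
PV = PMT × [(1 − (1+r)^−n)/r] = 2,200 × [1 − (1+r)^−420] / r = £301,994.06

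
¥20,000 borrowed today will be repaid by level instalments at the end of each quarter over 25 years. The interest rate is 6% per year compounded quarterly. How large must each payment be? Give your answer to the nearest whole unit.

Level ordinary annuity; solve PV = PMT × [(1 − (1+r)^−n)/r] for PMT.
Periodic rate r = 0.06/4 per quarter; n is counted in quarters.
With n = 100: PMT = 20,000 / ([(1 − (1+r)^−n)/r]) = ¥387

¥387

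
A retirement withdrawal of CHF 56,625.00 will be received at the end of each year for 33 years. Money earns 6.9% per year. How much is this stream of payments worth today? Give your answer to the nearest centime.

CHF 729,892.10

This is an ordinary annuity: 33 payments of CHF 56,625.00 at the end of each year.
Periodic rate r = 0.069 per year.
PV = PMT × [(1 − (1+r)^−n)/r] = 56,625 × [1 − (1+r)^−33] / r = CHF 729,892.10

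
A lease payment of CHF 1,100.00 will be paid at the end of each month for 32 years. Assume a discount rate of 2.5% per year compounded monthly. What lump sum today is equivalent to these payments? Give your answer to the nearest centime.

This is an ordinary annuity: 384 payments of CHF 1,100.00 at the end of each month.
Periodic rate r = 0.025/12 per month; n is counted in months.
PV = PMT × [(1 − (1+r)^−n)/r] = 1,100 × [1 − (1+r)^−384] / r = CHF 290,556.79

CHF 290,556.79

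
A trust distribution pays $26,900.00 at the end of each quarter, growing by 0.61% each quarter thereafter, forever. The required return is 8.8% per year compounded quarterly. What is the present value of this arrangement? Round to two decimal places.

Periodic rate r = 0.088/4 per quarter.
Growing perpetuity (Gordon): PV = PMT₁ / (r − g) = 26,900 / (r − 0.0061) = $1,691,823.90.

$1,691,823.90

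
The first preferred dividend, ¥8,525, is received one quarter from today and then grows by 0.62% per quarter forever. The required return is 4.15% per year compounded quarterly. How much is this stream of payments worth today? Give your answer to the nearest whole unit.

Periodic rate r = 0.0415/4 per quarter.
Growing perpetuity (Gordon): PV = PMT₁ / (r − g) = 8,525 / (r − 0.0062) = ¥2,041,916.

¥2,041,916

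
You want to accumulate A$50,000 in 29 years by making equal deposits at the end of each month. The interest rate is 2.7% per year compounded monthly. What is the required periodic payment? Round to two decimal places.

A$94.85

Level ordinary annuity; solve FV = PMT × [((1+r)^n − 1)/r] for PMT.
Periodic rate r = 0.027/12 per month; n is counted in months.
With n = 348: PMT = 50,000 / ([((1+r)^n − 1)/r]) = A$94.85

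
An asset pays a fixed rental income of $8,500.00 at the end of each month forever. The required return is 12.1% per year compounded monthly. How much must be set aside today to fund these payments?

$842,975.21

Periodic rate r = 0.121/12 per month.
Level perpetuity: PV = PMT / r = 8,500 / (0.121/12) = $842,975.21.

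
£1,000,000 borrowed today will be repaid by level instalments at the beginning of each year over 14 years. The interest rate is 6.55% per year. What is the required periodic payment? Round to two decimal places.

£104,438.05

Level annuity due; solve PV = PMT × [(1 − (1+r)^−n)/r] × (1+r) for PMT.
Periodic rate r = 0.0655 per year.
With n = 14: PMT = 1,000,000 / ([(1 − (1+r)^−n)/r] × (1+r)) = £104,438.05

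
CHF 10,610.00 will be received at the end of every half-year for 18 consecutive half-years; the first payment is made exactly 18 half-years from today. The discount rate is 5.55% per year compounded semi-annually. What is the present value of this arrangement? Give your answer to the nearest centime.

CHF 93,398.48

Ordinary annuity of 18 payments, first payment at period 18.
Periodic rate r = 0.0555/2 per half-year; n is counted in half-years.
The ordinary-annuity PV formula values the stream one period before the first payment (period 17); discount that back 17 periods:
PV₀ = 10,610 × [1 − (1+r)^−18] / r × (1+r)^−17 = CHF 93,398.48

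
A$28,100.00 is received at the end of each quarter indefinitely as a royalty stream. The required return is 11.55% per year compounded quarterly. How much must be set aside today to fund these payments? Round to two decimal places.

A$973,160.17

Periodic rate r = 0.1155/4 per quarter.
Level perpetuity: PV = PMT / r = 28,100 / (0.1155/4) = A$973,160.17.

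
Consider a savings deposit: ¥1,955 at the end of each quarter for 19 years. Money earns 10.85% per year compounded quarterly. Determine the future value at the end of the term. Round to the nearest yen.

¥478,921

This is an ordinary annuity: 76 deposits of ¥1,955 at the end of each quarter.
Periodic rate r = 0.1085/4 per quarter; n is counted in quarters.
FV = PMT × [((1+r)^n − 1)/r] = 1,955 × [(1+r)^76 − 1] / r = ¥478,921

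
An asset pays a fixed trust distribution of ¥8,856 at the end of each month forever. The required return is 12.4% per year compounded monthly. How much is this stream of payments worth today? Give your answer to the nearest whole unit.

¥857,032

Periodic rate r = 0.124/12 per month.
Level perpetuity: PV = PMT / r = 8,856 / (0.124/12) = ¥857,032.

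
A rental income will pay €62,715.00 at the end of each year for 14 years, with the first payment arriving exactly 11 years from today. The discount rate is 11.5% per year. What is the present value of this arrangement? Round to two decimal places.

€143,620.54

Ordinary annuity of 14 payments, first payment at period 11.
Periodic rate r = 0.115 per year.
The ordinary-annuity PV formula values the stream one period before the first payment (period 10); discount that back 10 periods:
PV₀ = 62,715 × [1 − (1+r)^−14] / r × (1+r)^−10 = €143,620.54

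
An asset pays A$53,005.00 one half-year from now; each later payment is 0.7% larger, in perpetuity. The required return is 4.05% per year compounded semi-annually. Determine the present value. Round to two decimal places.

A$4,000,377.36

Periodic rate r = 0.0405/2 per half-year.
Growing perpetuity (Gordon): PV = PMT₁ / (r − g) = 53,005 / (r − 0.007) = A$4,000,377.36.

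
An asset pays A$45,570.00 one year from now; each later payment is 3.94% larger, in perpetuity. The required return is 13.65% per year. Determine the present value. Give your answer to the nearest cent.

A$469,309.99

Periodic rate r = 0.1365 per year.
Growing perpetuity (Gordon): PV = PMT₁ / (r − g) = 45,570 / (r − 0.0394) = A$469,309.99.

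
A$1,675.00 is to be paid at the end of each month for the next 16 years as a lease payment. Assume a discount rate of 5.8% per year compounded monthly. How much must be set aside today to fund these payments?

This is an ordinary annuity: 192 payments of A$1,675.00 at the end of each month.
Periodic rate r = 0.058/12 per month; n is counted in months.
PV = PMT × [(1 − (1+r)^−n)/r] = 1,675 × [1 − (1+r)^−192] / r = A$209,238.10

A$209,238.10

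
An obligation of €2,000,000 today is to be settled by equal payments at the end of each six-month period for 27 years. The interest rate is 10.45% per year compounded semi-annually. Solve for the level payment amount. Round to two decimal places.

Level ordinary annuity; solve PV = PMT × [(1 − (1+r)^−n)/r] for PMT.
Periodic rate r = 0.1045/2 per half-year; n is counted in half-years.
With n = 54: PMT = 2,000,000 / ([(1 − (1+r)^−n)/r]) = €111,634.72

€111,634.72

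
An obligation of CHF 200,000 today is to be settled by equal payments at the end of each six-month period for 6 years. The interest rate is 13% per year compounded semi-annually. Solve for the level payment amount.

CHF 24,513.63

Level ordinary annuity; solve PV = PMT × [(1 − (1+r)^−n)/r] for PMT.
Periodic rate r = 0.13/2 per half-year; n is counted in half-years.
With n = 12: PMT = 200,000 / ([(1 − (1+r)^−n)/r]) = CHF 24,513.63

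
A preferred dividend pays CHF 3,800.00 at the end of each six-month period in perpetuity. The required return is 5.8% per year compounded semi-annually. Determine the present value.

Periodic rate r = 0.058/2 per half-year.
Level perpetuity: PV = PMT / r = 3,800 / (0.058/2) = CHF 131,034.48.

CHF 131,034.48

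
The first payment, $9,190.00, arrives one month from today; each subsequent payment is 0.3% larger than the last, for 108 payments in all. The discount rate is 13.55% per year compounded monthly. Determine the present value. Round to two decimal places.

Periodic rate r = 0.1355/12 per month; n is counted in months.
Growing ordinary annuity: PV = PMT₁ × [1 − ((1+g)/(1+r))^n] / (r − g) = 9,190 × [1 − ((1+0.003)/(1+r))^108] / (r − 0.003) = $652,808.38.

$652,808.38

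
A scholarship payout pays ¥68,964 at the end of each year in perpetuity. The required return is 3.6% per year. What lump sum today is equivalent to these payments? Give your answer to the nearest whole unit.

Periodic rate r = 0.036 per year.
Level perpetuity: PV = PMT / r = 68,964 / (0.036) = ¥1,915,667.

¥1,915,667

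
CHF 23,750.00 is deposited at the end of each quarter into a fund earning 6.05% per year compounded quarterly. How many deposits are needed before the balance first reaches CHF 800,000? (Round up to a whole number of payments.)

28 payments

Periodic rate r = 0.0605/4 per quarter; n is counted in quarters.
Ordinary annuity FV: 800,000 = 23,750 × [((1+r)^n − 1)/r].
(1+r)^n = 1 + 800,000 × r / 23,750, so n = ln(1 + 800,000·r/23,750) / ln(1+r) = 27.43.
Round up to a whole number of payments: n = 28.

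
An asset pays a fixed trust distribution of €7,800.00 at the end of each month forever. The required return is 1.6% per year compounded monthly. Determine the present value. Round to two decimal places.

€5,850,000.00

Periodic rate r = 0.016/12 per month.
Level perpetuity: PV = PMT / r = 7,800 / (0.016/12) = €5,850,000.00.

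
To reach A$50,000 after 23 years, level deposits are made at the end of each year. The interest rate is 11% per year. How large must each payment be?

Level ordinary annuity; solve FV = PMT × [((1+r)^n − 1)/r] for PMT.
Periodic rate r = 0.11 per year.
With n = 23: PMT = 50,000 / ([((1+r)^n − 1)/r]) = A$548.56

A$548.56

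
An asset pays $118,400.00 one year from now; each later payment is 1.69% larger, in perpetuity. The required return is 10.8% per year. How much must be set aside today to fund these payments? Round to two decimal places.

Periodic rate r = 0.108 per year.
Growing perpetuity (Gordon): PV = PMT₁ / (r − g) = 118,400 / (r − 0.0169) = $1,299,670.69.

$1,299,670.69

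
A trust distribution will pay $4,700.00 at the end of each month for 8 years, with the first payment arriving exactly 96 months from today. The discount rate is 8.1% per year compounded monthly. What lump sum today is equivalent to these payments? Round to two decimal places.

$174,837.49

Ordinary annuity of 96 payments, first payment at period 96.
Periodic rate r = 0.081/12 per month; n is counted in months.
The ordinary-annuity PV formula values the stream one period before the first payment (period 95); discount that back 95 periods:
PV₀ = 4,700 × [1 − (1+r)^−96] / r × (1+r)^−95 = $174,837.49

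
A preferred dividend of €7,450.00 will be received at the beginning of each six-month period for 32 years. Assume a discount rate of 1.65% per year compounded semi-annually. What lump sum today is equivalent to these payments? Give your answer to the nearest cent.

€372,329.75

This is an annuity due: 64 payments of €7,450.00 at the beginning of each six-month period.
Periodic rate r = 0.0165/2 per half-year; n is counted in half-years.
PV = PMT × [(1 − (1+r)^−n)/r] × (1+r) = 7,450 × [1 − (1+r)^−64] / r × (1+r) = €372,329.75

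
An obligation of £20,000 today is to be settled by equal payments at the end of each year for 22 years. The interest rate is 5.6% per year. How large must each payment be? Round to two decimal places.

£1,603.61

Level ordinary annuity; solve PV = PMT × [(1 − (1+r)^−n)/r] for PMT.
Periodic rate r = 0.056 per year.
With n = 22: PMT = 20,000 / ([(1 − (1+r)^−n)/r]) = £1,603.61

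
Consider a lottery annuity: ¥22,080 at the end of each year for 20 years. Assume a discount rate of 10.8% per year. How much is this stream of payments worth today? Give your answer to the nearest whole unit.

This is an ordinary annuity: 20 payments of ¥22,080 at the end of each year.
Periodic rate r = 0.108 per year.
PV = PMT × [(1 − (1+r)^−n)/r] = 22,080 × [1 − (1+r)^−20] / r = ¥178,155

¥178,155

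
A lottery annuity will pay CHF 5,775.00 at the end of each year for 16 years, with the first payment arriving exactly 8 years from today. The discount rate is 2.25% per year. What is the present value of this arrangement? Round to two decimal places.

CHF 65,791.94

Ordinary annuity of 16 payments, first payment at period 8.
Periodic rate r = 0.0225 per year.
The ordinary-annuity PV formula values the stream one period before the first payment (period 7); discount that back 7 periods:
PV₀ = 5,775 × [1 − (1+r)^−16] / r × (1+r)^−7 = CHF 65,791.94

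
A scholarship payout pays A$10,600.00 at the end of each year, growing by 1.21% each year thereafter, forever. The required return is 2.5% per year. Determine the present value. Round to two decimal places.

Periodic rate r = 0.025 per year.
Growing perpetuity (Gordon): PV = PMT₁ / (r − g) = 10,600 / (r − 0.0121) = A$821,705.43.

A$821,705.43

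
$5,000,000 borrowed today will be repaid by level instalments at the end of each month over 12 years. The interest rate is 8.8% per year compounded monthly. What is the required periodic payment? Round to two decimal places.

Level ordinary annuity; solve PV = PMT × [(1 − (1+r)^−n)/r] for PMT.
Periodic rate r = 0.088/12 per month; n is counted in months.
With n = 144: PMT = 5,000,000 / ([(1 − (1+r)^−n)/r]) = $56,339.81

$56,339.81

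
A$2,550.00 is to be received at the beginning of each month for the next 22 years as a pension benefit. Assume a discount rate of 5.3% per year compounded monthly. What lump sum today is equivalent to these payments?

This is an annuity due: 264 payments of A$2,550.00 at the beginning of each month.
Periodic rate r = 0.053/12 per month; n is counted in months.
PV = PMT × [(1 − (1+r)^−n)/r] × (1+r) = 2,550 × [1 − (1+r)^−264] / r × (1+r) = A$398,738.15

A$398,738.15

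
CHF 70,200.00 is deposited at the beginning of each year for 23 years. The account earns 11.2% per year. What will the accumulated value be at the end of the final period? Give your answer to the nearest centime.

This is an annuity due: 23 deposits of CHF 70,200.00 at the beginning of each year.
Periodic rate r = 0.112 per year.
FV = PMT × [((1+r)^n − 1)/r] × (1+r) = 70,200 × [(1+r)^23 − 1] / r × (1+r) = CHF 7,313,041.35

CHF 7,313,041.35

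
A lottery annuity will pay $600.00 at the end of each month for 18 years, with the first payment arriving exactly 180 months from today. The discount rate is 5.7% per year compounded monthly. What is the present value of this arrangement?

$34,651.43

Ordinary annuity of 216 payments, first payment at period 180.
Periodic rate r = 0.057/12 per month; n is counted in months.
The ordinary-annuity PV formula values the stream one period before the first payment (period 179); discount that back 179 periods:
PV₀ = 600 × [1 − (1+r)^−216] / r × (1+r)^−179 = $34,651.43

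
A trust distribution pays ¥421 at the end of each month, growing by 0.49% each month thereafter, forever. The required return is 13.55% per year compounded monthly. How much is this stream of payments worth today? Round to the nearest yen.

Periodic rate r = 0.1355/12 per month.
Growing perpetuity (Gordon): PV = PMT₁ / (r − g) = 421 / (r − 0.0049) = ¥65,867.

¥65,867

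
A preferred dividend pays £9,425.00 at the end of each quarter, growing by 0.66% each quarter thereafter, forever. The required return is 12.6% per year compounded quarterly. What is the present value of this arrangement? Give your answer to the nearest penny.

Periodic rate r = 0.126/4 per quarter.
Growing perpetuity (Gordon): PV = PMT₁ / (r − g) = 9,425 / (r − 0.0066) = £378,514.06.

£378,514.06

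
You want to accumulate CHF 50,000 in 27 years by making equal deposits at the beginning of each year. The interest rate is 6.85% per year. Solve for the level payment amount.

CHF 643.28

Level annuity due; solve FV = PMT × [((1+r)^n − 1)/r] × (1+r) for PMT.
Periodic rate r = 0.0685 per year.
With n = 27: PMT = 50,000 / ([((1+r)^n − 1)/r] × (1+r)) = CHF 643.28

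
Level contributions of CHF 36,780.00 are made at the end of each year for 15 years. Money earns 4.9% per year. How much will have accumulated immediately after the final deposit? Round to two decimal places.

CHF 787,712.29

This is an ordinary annuity: 15 deposits of CHF 36,780.00 at the end of each year.
Periodic rate r = 0.049 per year.
FV = PMT × [((1+r)^n − 1)/r] = 36,780 × [(1+r)^15 − 1] / r = CHF 787,712.29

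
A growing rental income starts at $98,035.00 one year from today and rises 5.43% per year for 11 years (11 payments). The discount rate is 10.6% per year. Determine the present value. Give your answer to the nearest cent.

$776,299.25

Periodic rate r = 0.106 per year.
Growing ordinary annuity: PV = PMT₁ × [1 − ((1+g)/(1+r))^n] / (r − g) = 98,035 × [1 − ((1+0.0543)/(1+r))^11] / (r − 0.0543) = $776,299.25.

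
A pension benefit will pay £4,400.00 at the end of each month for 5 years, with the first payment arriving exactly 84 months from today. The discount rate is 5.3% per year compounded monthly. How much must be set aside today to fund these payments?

Ordinary annuity of 60 payments, first payment at period 84.
Periodic rate r = 0.053/12 per month; n is counted in months.
The ordinary-annuity PV formula values the stream one period before the first payment (period 83); discount that back 83 periods:
PV₀ = 4,400 × [1 − (1+r)^−60] / r × (1+r)^−83 = £160,560.67

£160,560.67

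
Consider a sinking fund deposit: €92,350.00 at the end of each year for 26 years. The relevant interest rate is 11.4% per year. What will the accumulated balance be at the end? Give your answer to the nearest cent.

This is an ordinary annuity: 26 deposits of €92,350.00 at the end of each year.
Periodic rate r = 0.114 per year.
FV = PMT × [((1+r)^n − 1)/r] = 92,350 × [(1+r)^26 − 1] / r = €12,603,563.52

€12,603,563.52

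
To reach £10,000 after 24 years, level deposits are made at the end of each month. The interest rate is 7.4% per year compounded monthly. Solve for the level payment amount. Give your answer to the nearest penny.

£12.65

Level ordinary annuity; solve FV = PMT × [((1+r)^n − 1)/r] for PMT.
Periodic rate r = 0.074/12 per month; n is counted in months.
With n = 288: PMT = 10,000 / ([((1+r)^n − 1)/r]) = £12.65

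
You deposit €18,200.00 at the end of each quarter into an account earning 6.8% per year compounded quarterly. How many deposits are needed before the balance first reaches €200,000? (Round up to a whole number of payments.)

Periodic rate r = 0.068/4 per quarter; n is counted in quarters.
Ordinary annuity FV: 200,000 = 18,200 × [((1+r)^n − 1)/r].
(1+r)^n = 1 + 200,000 × r / 18,200, so n = ln(1 + 200,000·r/18,200) / ln(1+r) = 10.16.
Round up to a whole number of payments: n = 11.

11 payments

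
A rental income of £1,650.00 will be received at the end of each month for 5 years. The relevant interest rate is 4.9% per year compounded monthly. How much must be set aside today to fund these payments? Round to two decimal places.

£87,647.29

This is an ordinary annuity: 60 payments of £1,650.00 at the end of each month.
Periodic rate r = 0.049/12 per month; n is counted in months.
PV = PMT × [(1 − (1+r)^−n)/r] = 1,650 × [1 − (1+r)^−60] / r = £87,647.29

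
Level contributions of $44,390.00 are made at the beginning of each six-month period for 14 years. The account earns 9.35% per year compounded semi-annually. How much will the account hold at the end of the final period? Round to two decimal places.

This is an annuity due: 28 deposits of $44,390.00 at the beginning of each six-month period.
Periodic rate r = 0.0935/2 per half-year; n is counted in half-years.
FV = PMT × [((1+r)^n − 1)/r] × (1+r) = 44,390 × [(1+r)^28 − 1] / r × (1+r) = $2,578,405.46

$2,578,405.46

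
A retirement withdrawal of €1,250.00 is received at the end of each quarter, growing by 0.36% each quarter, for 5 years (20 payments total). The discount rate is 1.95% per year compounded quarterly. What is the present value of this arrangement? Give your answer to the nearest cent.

€24,581.11

Periodic rate r = 0.0195/4 per quarter; n is counted in quarters.
Growing ordinary annuity: PV = PMT₁ × [1 − ((1+g)/(1+r))^n] / (r − g) = 1,250 × [1 − ((1+0.0036)/(1+r))^20] / (r − 0.0036) = €24,581.11.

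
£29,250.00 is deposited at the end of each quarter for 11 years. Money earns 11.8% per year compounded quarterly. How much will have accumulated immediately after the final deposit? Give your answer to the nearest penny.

This is an ordinary annuity: 44 deposits of £29,250.00 at the end of each quarter.
Periodic rate r = 0.118/4 per quarter; n is counted in quarters.
FV = PMT × [((1+r)^n − 1)/r] = 29,250 × [(1+r)^44 − 1] / r = £2,571,864.08

£2,571,864.08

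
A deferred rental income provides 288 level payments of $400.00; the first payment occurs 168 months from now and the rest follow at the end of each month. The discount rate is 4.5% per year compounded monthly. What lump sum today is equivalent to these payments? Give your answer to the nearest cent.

Ordinary annuity of 288 payments, first payment at period 168.
Periodic rate r = 0.045/12 per month; n is counted in months.
The ordinary-annuity PV formula values the stream one period before the first payment (period 167); discount that back 167 periods:
PV₀ = 400 × [1 − (1+r)^−288] / r × (1+r)^−167 = $37,663.33

$37,663.33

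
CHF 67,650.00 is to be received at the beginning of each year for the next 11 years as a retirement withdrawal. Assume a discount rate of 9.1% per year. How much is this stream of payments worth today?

This is an annuity due: 11 payments of CHF 67,650.00 at the beginning of each year.
Periodic rate r = 0.091 per year.
PV = PMT × [(1 − (1+r)^−n)/r] × (1+r) = 67,650 × [1 − (1+r)^−11] / r × (1+r) = CHF 499,900.08

CHF 499,900.08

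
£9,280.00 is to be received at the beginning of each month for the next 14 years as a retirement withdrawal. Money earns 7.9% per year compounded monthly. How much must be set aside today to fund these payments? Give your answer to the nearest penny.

£947,709.94

This is an annuity due: 168 payments of £9,280.00 at the beginning of each month.
Periodic rate r = 0.079/12 per month; n is counted in months.
PV = PMT × [(1 − (1+r)^−n)/r] × (1+r) = 9,280 × [1 − (1+r)^−168] / r × (1+r) = £947,709.94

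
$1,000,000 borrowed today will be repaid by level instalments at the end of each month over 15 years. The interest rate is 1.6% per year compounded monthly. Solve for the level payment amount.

Level ordinary annuity; solve PV = PMT × [(1 − (1+r)^−n)/r] for PMT.
Periodic rate r = 0.016/12 per month; n is counted in months.
With n = 180: PMT = 1,000,000 / ([(1 − (1+r)^−n)/r]) = $6,252.55

$6,252.55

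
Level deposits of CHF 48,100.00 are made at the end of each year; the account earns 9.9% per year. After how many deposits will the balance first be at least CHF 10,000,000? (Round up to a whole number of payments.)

Periodic rate r = 0.099 per year.
Ordinary annuity FV: 10,000,000 = 48,100 × [((1+r)^n − 1)/r].
(1+r)^n = 1 + 10,000,000 × r / 48,100, so n = ln(1 + 10,000,000·r/48,100) / ln(1+r) = 32.54.
Round up to a whole number of payments: n = 33.

33 payments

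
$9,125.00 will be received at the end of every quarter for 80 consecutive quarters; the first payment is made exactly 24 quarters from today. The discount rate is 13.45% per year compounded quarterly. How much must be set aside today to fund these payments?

$117,831.12

Ordinary annuity of 80 payments, first payment at period 24.
Periodic rate r = 0.1345/4 per quarter; n is counted in quarters.
The ordinary-annuity PV formula values the stream one period before the first payment (period 23); discount that back 23 periods:
PV₀ = 9,125 × [1 − (1+r)^−80] / r × (1+r)^−23 = $117,831.12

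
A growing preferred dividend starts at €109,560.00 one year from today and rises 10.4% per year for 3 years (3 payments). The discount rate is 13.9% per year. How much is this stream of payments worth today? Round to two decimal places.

€279,792.40

Periodic rate r = 0.139 per year.
Growing ordinary annuity: PV = PMT₁ × [1 − ((1+g)/(1+r))^n] / (r − g) = 109,560 × [1 − ((1+0.104)/(1+r))^3] / (r − 0.104) = €279,792.40.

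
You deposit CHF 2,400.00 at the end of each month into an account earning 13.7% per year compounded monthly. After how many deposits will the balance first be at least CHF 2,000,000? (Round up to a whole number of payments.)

Periodic rate r = 0.137/12 per month; n is counted in months.
Ordinary annuity FV: 2,000,000 = 2,400 × [((1+r)^n − 1)/r].
(1+r)^n = 1 + 2,000,000 × r / 2,400, so n = ln(1 + 2,000,000·r/2,400) / ln(1+r) = 207.25.
Round up to a whole number of payments: n = 208.

208 payments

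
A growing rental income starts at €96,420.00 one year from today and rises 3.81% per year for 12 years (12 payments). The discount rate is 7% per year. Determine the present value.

Periodic rate r = 0.07 per year.
Growing ordinary annuity: PV = PMT₁ × [1 − ((1+g)/(1+r))^n] / (r − g) = 96,420 × [1 − ((1+0.0381)/(1+r))^12] / (r − 0.0381) = €920,528.46.

€920,528.46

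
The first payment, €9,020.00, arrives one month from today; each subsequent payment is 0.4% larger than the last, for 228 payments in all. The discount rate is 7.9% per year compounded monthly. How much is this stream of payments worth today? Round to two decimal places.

Periodic rate r = 0.079/12 per month; n is counted in months.
Growing ordinary annuity: PV = PMT₁ × [1 − ((1+g)/(1+r))^n] / (r − g) = 9,020 × [1 − ((1+0.004)/(1+r))^228] / (r − 0.004) = €1,548,164.66.

€1,548,164.66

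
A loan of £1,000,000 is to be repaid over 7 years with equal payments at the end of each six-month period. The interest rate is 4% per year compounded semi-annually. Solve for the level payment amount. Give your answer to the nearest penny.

Level ordinary annuity; solve PV = PMT × [(1 − (1+r)^−n)/r] for PMT.
Periodic rate r = 0.04/2 per half-year; n is counted in half-years.
With n = 14: PMT = 1,000,000 / ([(1 − (1+r)^−n)/r]) = £82,601.97

£82,601.97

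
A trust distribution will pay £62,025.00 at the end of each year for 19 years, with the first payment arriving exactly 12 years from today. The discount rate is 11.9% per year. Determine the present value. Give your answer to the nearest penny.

£133,447.70

Ordinary annuity of 19 payments, first payment at period 12.
Periodic rate r = 0.119 per year.
The ordinary-annuity PV formula values the stream one period before the first payment (period 11); discount that back 11 periods:
PV₀ = 62,025 × [1 − (1+r)^−19] / r × (1+r)^−11 = £133,447.70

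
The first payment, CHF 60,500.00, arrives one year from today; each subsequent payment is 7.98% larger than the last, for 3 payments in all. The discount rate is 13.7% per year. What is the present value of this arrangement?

CHF 151,734.61

Periodic rate r = 0.137 per year.
Growing ordinary annuity: PV = PMT₁ × [1 − ((1+g)/(1+r))^n] / (r − g) = 60,500 × [1 − ((1+0.0798)/(1+r))^3] / (r − 0.0798) = CHF 151,734.61.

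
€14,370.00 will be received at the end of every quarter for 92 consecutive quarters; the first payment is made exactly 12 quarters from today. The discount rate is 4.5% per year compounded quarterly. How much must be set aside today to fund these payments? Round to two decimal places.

Ordinary annuity of 92 payments, first payment at period 12.
Periodic rate r = 0.045/4 per quarter; n is counted in quarters.
The ordinary-annuity PV formula values the stream one period before the first payment (period 11); discount that back 11 periods:
PV₀ = 14,370 × [1 − (1+r)^−92] / r × (1+r)^−11 = €725,903.32

€725,903.32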